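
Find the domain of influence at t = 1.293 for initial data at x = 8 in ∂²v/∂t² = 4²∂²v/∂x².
Domain of influence: [2.828, 13.172]. Data at x = 8 spreads outward at speed 4.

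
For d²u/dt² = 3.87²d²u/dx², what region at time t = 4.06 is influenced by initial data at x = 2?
Domain of influence: [-13.7122, 17.7122]. Data at x = 2 spreads outward at speed 3.87.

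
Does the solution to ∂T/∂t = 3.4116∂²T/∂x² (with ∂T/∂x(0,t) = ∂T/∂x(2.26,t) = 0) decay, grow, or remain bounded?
T → constant (steady state). Heat is conserved (no flux at boundaries); solution approaches the spatial average.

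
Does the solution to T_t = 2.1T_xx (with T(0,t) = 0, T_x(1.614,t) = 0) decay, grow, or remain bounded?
T → 0. Heat escapes through the Dirichlet boundary.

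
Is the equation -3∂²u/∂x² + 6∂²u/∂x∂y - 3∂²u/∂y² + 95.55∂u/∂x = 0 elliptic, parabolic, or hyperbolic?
Computing B² - 4AC with A = -3, B = 6, C = -3: discriminant = 0 (zero). Answer: parabolic.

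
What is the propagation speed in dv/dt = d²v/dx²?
Infinite. The heat equation is parabolic, not hyperbolic, so disturbances propagate instantly.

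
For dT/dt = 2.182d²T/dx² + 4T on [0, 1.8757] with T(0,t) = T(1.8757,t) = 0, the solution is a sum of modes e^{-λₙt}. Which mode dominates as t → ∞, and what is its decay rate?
Eigenvalues: λₙ = 2.182n²π²/1.8757² - 4.
First three modes:
  n=1: λ₁ = 2.182π²/1.8757² - 4 ≈ 2.121
  n=2: λ₂ = 8.728π²/1.8757² - 4 ≈ 20.484
  n=3: λ₃ = 19.638π²/1.8757² - 4 ≈ 51.09
Since 2.182π²/1.8757² ≈ 6.121 > 4, all λₙ > 0.
The n=1 mode decays slowest → dominates as t → ∞.
Asymptotic: T ~ c₁ sin(πx/1.8757) e^{-λ₁t} with decay rate λ₁ ≈ 2.121.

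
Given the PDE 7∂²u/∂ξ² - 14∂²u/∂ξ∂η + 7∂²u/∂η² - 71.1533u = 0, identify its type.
The second-order coefficients are A = 7, B = -14, C = 7. Since B² - 4AC = 0 = 0, this is a parabolic PDE.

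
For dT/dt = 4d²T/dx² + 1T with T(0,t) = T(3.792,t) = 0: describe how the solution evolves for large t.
T → 0. Diffusion dominates reaction (r=1 < κπ²/L²≈2.75); solution decays.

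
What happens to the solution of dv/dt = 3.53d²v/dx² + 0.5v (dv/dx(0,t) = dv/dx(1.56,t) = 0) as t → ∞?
v grows unboundedly. With Neumann BCs the constant mode has diffusion eigenvalue 0, so any r > 0 makes it grow like e^(0.5t); solution grows exponentially.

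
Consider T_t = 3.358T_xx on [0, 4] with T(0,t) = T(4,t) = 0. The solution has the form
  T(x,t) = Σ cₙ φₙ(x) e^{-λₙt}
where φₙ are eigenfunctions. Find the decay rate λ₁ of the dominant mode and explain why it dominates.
Eigenvalues: λₙ = 3.358n²π²/4².
First three modes:
  n=1: λ₁ = 3.358π²/4² ≈ 2.071
  n=2: λ₂ = 13.432π²/4² ≈ 8.286 (4× faster decay)
  n=3: λ₃ = 30.222π²/4² ≈ 18.642 (9× faster decay)
As t → ∞, higher modes decay exponentially faster. The n=1 mode dominates: T ~ c₁ sin(πx/4) e^{-λ₁t}.
Decay rate: λ₁ = 3.358π²/4² ≈ 2.071.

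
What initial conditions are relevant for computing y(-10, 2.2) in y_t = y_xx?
The entire real line. The heat equation has infinite propagation speed: any initial disturbance instantly affects all points (though exponentially small far away).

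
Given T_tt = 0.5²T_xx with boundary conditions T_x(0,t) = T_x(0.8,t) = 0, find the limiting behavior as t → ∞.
T oscillates about a mean that drifts linearly in t (generically unbounded; no decay). There is no damping, so the nonconstant modes persist as standing waves (energy conserved, no decay). But with Neumann conditions at both ends the constant mode has eigenvalue 0: the spatial mean M(t) of T satisfies M'' = 0, so M(t) = M(0) + M'(0)·t. Unless the initial velocity has zero mean (∫T_t(x,0)dx = 0), the solution grows linearly in t (unbounded, though not exponentially); if it does have zero mean, the solution stays bounded and simply oscillates.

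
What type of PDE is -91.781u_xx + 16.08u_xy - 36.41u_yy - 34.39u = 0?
With A = -91.781, B = 16.08, C = -36.41, the discriminant is -13108.41844. This is an elliptic PDE.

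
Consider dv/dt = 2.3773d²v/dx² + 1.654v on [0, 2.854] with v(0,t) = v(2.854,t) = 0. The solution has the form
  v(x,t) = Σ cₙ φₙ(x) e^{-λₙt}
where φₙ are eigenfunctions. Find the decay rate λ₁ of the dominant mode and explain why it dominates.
Eigenvalues: λₙ = 2.3773n²π²/2.854² - 1.654.
First three modes:
  n=1: λ₁ = 2.3773π²/2.854² - 1.654 ≈ 1.227
  n=2: λ₂ = 9.5092π²/2.854² - 1.654 ≈ 9.868
  n=3: λ₃ = 21.3957π²/2.854² - 1.654 ≈ 24.271
Since 2.3773π²/2.854² ≈ 2.881 > 1.654, all λₙ > 0.
The n=1 mode decays slowest → dominates as t → ∞.
Asymptotic: v ~ c₁ sin(πx/2.854) e^{-λ₁t} with decay rate λ₁ ≈ 1.227.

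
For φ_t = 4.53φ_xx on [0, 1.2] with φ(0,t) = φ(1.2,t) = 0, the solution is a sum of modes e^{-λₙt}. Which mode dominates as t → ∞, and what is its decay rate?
Eigenvalues: λₙ = 4.53n²π²/1.2².
First three modes:
  n=1: λ₁ = 4.53π²/1.2² ≈ 31.048
  n=2: λ₂ = 18.12π²/1.2² ≈ 124.193 (4× faster decay)
  n=3: λ₃ = 40.77π²/1.2² ≈ 279.433 (9× faster decay)
As t → ∞, higher modes decay exponentially faster. The n=1 mode dominates: φ ~ c₁ sin(πx/1.2) e^{-λ₁t}.
Decay rate: λ₁ = 4.53π²/1.2² ≈ 31.048.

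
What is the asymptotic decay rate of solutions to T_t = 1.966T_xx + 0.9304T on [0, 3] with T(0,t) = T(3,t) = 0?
Eigenvalues: λₙ = 1.966n²π²/3² - 0.9304.
First three modes:
  n=1: λ₁ = 1.966π²/3² - 0.9304 ≈ 1.226
  n=2: λ₂ = 7.864π²/3² - 0.9304 ≈ 7.693
  n=3: λ₃ = 17.694π²/3² - 0.9304 ≈ 18.473
Since 1.966π²/3² ≈ 2.156 > 0.9304, all λₙ > 0.
The n=1 mode decays slowest → dominates as t → ∞.
Asymptotic: T ~ c₁ sin(πx/3) e^{-λ₁t} with decay rate λ₁ ≈ 1.226.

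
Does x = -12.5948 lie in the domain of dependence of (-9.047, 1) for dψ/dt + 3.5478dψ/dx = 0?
Yes. The characteristic through (-9.047, 1) passes through x = -12.5948.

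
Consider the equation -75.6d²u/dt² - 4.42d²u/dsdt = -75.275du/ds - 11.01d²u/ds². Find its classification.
Rewriting in standard form: 11.01d²u/ds² - 4.42d²u/dsdt - 75.6d²u/dt² + 75.275du/ds = 0. Hyperbolic. (A = 11.01, B = -4.42, C = -75.6 gives B² - 4AC = 3348.9604.)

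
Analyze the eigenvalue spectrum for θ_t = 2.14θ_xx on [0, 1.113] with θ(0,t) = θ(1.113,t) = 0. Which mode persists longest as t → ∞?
Eigenvalues: λₙ = 2.14n²π²/1.113².
First three modes:
  n=1: λ₁ = 2.14π²/1.113² ≈ 17.05
  n=2: λ₂ = 8.56π²/1.113² ≈ 68.2 (4× faster decay)
  n=3: λ₃ = 19.26π²/1.113² ≈ 153.45 (9× faster decay)
As t → ∞, higher modes decay exponentially faster. The n=1 mode dominates: θ ~ c₁ sin(πx/1.113) e^{-λ₁t}.
Decay rate: λ₁ = 2.14π²/1.113² ≈ 17.05.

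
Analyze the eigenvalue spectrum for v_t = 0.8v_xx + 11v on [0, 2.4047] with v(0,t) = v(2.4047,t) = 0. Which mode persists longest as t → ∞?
Eigenvalues: λₙ = 0.8n²π²/2.4047² - 11.
First three modes:
  n=1: λ₁ = 0.8π²/2.4047² - 11 ≈ -9.635
  n=2: λ₂ = 3.2π²/2.4047² - 11 ≈ -5.538
  n=3: λ₃ = 7.2π²/2.4047² - 11 ≈ 1.289
Since 0.8π²/2.4047² ≈ 1.365 < 11, λ₁ < 0.
The n=1 mode grows fastest (−λₙ is largest for n=1) → dominates.
Asymptotic: v ~ c₁ sin(πx/2.4047) e^{9.635t} (exponential growth at rate −λ₁ ≈ 9.635).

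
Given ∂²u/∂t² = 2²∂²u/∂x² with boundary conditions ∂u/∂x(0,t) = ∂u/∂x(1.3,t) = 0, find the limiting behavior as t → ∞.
u oscillates about a mean that drifts linearly in t (generically unbounded; no decay). There is no damping, so the nonconstant modes persist as standing waves (energy conserved, no decay). But with Neumann conditions at both ends the constant mode has eigenvalue 0: the spatial mean M(t) of u satisfies M'' = 0, so M(t) = M(0) + M'(0)·t. Unless the initial velocity has zero mean (∫u_t(x,0)dx = 0), the solution grows linearly in t (unbounded, though not exponentially); if it does have zero mean, the solution stays bounded and simply oscillates.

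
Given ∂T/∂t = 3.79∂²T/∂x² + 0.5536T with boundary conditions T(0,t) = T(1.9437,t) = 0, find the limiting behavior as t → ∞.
T → 0. Diffusion dominates reaction (r=0.5536 < κπ²/L²≈9.9); solution decays.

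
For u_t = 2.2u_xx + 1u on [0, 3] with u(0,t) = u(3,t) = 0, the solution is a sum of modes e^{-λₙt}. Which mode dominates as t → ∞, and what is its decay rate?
Eigenvalues: λₙ = 2.2n²π²/3² - 1.
First three modes:
  n=1: λ₁ = 2.2π²/3² - 1 ≈ 1.413
  n=2: λ₂ = 8.8π²/3² - 1 ≈ 8.65
  n=3: λ₃ = 19.8π²/3² - 1 ≈ 20.713
Since 2.2π²/3² ≈ 2.413 > 1, all λₙ > 0.
The n=1 mode decays slowest → dominates as t → ∞.
Asymptotic: u ~ c₁ sin(πx/3) e^{-λ₁t} with decay rate λ₁ ≈ 1.413.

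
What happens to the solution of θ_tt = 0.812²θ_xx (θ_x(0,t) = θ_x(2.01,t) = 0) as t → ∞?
θ oscillates about a mean that drifts linearly in t (generically unbounded; no decay). There is no damping, so the nonconstant modes persist as standing waves (energy conserved, no decay). But with Neumann conditions at both ends the constant mode has eigenvalue 0: the spatial mean M(t) of θ satisfies M'' = 0, so M(t) = M(0) + M'(0)·t. Unless the initial velocity has zero mean (∫θ_t(x,0)dx = 0), the solution grows linearly in t (unbounded, though not exponentially); if it does have zero mean, the solution stays bounded and simply oscillates.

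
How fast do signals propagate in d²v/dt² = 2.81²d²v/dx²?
Speed = 2.81. Information travels along characteristics x = x₀ ± 2.81t.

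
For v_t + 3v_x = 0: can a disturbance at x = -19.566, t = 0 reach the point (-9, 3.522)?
Yes. The characteristic through (-9, 3.522) passes through x = -19.566.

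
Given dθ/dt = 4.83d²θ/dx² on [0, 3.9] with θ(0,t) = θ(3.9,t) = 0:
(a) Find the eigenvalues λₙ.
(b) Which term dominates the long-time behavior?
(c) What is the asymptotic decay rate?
Eigenvalues: λₙ = 4.83n²π²/3.9².
First three modes:
  n=1: λ₁ = 4.83π²/3.9² ≈ 3.134
  n=2: λ₂ = 19.32π²/3.9² ≈ 12.537 (4× faster decay)
  n=3: λ₃ = 43.47π²/3.9² ≈ 28.207 (9× faster decay)
As t → ∞, higher modes decay exponentially faster. The n=1 mode dominates: θ ~ c₁ sin(πx/3.9) e^{-λ₁t}.
Decay rate: λ₁ = 4.83π²/3.9² ≈ 3.134.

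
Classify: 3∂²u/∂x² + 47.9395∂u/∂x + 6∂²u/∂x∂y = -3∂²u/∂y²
Rewriting in standard form: 3∂²u/∂x² + 6∂²u/∂x∂y + 3∂²u/∂y² + 47.9395∂u/∂x = 0. Parabolic (discriminant = 0).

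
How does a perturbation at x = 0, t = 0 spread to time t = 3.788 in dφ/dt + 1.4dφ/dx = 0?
At x = 5.3032. The characteristic carries data from (0, 0) to (5.3032, 3.788).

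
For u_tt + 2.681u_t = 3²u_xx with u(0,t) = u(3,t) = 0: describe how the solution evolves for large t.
u → 0. Damping (γ=2.681) dissipates energy; oscillations decay exponentially.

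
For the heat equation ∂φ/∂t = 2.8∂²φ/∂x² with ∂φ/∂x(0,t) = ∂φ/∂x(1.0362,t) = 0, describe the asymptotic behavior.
φ → constant (steady state). Heat is conserved (no flux at boundaries); solution approaches the spatial average.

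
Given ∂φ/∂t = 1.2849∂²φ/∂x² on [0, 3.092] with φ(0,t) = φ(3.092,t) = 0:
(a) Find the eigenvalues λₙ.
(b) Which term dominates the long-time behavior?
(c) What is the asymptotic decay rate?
Eigenvalues: λₙ = 1.2849n²π²/3.092².
First three modes:
  n=1: λ₁ = 1.2849π²/3.092² ≈ 1.326
  n=2: λ₂ = 5.1396π²/3.092² ≈ 5.306 (4× faster decay)
  n=3: λ₃ = 11.5641π²/3.092² ≈ 11.938 (9× faster decay)
As t → ∞, higher modes decay exponentially faster. The n=1 mode dominates: φ ~ c₁ sin(πx/3.092) e^{-λ₁t}.
Decay rate: λ₁ = 1.2849π²/3.092² ≈ 1.326.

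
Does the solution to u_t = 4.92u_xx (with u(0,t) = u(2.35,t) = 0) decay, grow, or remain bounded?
u → 0. Heat diffuses out through both boundaries.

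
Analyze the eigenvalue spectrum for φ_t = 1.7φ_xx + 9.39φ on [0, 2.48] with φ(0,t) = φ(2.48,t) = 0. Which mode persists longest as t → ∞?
Eigenvalues: λₙ = 1.7n²π²/2.48² - 9.39.
First three modes:
  n=1: λ₁ = 1.7π²/2.48² - 9.39 ≈ -6.662
  n=2: λ₂ = 6.8π²/2.48² - 9.39 ≈ 1.522
  n=3: λ₃ = 15.3π²/2.48² - 9.39 ≈ 15.162
Since 1.7π²/2.48² ≈ 2.728 < 9.39, λ₁ < 0.
The n=1 mode grows fastest (−λₙ is largest for n=1) → dominates.
Asymptotic: φ ~ c₁ sin(πx/2.48) e^{6.662t} (exponential growth at rate −λ₁ ≈ 6.662).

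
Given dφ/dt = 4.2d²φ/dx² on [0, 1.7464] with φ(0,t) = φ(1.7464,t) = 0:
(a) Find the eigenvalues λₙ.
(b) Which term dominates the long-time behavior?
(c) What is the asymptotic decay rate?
Eigenvalues: λₙ = 4.2n²π²/1.7464².
First three modes:
  n=1: λ₁ = 4.2π²/1.7464² ≈ 13.591
  n=2: λ₂ = 16.8π²/1.7464² ≈ 54.365 (4× faster decay)
  n=3: λ₃ = 37.8π²/1.7464² ≈ 122.322 (9× faster decay)
As t → ∞, higher modes decay exponentially faster. The n=1 mode dominates: φ ~ c₁ sin(πx/1.7464) e^{-λ₁t}.
Decay rate: λ₁ = 4.2π²/1.7464² ≈ 13.591.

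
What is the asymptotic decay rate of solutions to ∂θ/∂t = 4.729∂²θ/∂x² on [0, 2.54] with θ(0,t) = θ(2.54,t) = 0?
Eigenvalues: λₙ = 4.729n²π²/2.54².
First three modes:
  n=1: λ₁ = 4.729π²/2.54² ≈ 7.234
  n=2: λ₂ = 18.916π²/2.54² ≈ 28.938 (4× faster decay)
  n=3: λ₃ = 42.561π²/2.54² ≈ 65.109 (9× faster decay)
As t → ∞, higher modes decay exponentially faster. The n=1 mode dominates: θ ~ c₁ sin(πx/2.54) e^{-λ₁t}.
Decay rate: λ₁ = 4.729π²/2.54² ≈ 7.234.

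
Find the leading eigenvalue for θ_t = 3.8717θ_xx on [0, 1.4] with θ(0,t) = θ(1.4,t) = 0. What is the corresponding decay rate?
Eigenvalues: λₙ = 3.8717n²π²/1.4².
First three modes:
  n=1: λ₁ = 3.8717π²/1.4² ≈ 19.496
  n=2: λ₂ = 15.4868π²/1.4² ≈ 77.984 (4× faster decay)
  n=3: λ₃ = 34.8453π²/1.4² ≈ 175.464 (9× faster decay)
As t → ∞, higher modes decay exponentially faster. The n=1 mode dominates: θ ~ c₁ sin(πx/1.4) e^{-λ₁t}.
Decay rate: λ₁ = 3.8717π²/1.4² ≈ 19.496.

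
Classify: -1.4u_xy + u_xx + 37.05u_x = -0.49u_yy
Rewriting in standard form: u_xx - 1.4u_xy + 0.49u_yy + 37.05u_x = 0. Parabolic (discriminant = 0).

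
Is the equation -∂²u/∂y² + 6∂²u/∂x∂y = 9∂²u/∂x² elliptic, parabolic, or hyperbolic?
Rewriting in standard form: -9∂²u/∂x² + 6∂²u/∂x∂y - ∂²u/∂y² = 0. Computing B² - 4AC with A = -9, B = 6, C = -1: discriminant = 0 (zero). Answer: parabolic.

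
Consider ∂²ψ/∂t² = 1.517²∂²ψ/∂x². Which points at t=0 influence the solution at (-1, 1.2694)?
Domain of dependence: [-2.9256798, 0.9256798]. Signals travel at speed 1.517, so data within |x - -1| ≤ 1.517·1.2694 = 1.9256798 can reach the point.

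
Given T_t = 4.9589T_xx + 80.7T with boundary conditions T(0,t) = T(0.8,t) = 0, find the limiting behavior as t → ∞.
T grows unboundedly. Reaction dominates diffusion (r=80.7 > κπ²/L²≈76.47); solution grows exponentially.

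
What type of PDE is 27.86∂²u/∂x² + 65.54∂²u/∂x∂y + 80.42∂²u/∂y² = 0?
With A = 27.86, B = 65.54, C = 80.42, the discriminant is -4666.5132. This is an elliptic PDE.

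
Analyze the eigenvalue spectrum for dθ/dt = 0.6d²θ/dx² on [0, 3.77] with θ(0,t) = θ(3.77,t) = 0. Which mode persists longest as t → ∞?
Eigenvalues: λₙ = 0.6n²π²/3.77².
First three modes:
  n=1: λ₁ = 0.6π²/3.77² ≈ 0.417
  n=2: λ₂ = 2.4π²/3.77² ≈ 1.667 (4× faster decay)
  n=3: λ₃ = 5.4π²/3.77² ≈ 3.75 (9× faster decay)
As t → ∞, higher modes decay exponentially faster. The n=1 mode dominates: θ ~ c₁ sin(πx/3.77) e^{-λ₁t}.
Decay rate: λ₁ = 0.6π²/3.77² ≈ 0.417.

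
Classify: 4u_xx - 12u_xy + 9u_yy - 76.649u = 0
Parabolic (discriminant = 0).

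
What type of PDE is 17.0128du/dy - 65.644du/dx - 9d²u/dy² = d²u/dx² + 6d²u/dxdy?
Rewriting in standard form: -d²u/dx² - 6d²u/dxdy - 9d²u/dy² - 65.644du/dx + 17.0128du/dy = 0. With A = -1, B = -6, C = -9, the discriminant is 0. This is a parabolic PDE.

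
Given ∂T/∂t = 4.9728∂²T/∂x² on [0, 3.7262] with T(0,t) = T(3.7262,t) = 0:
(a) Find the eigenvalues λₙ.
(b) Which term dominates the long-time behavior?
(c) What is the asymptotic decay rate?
Eigenvalues: λₙ = 4.9728n²π²/3.7262².
First three modes:
  n=1: λ₁ = 4.9728π²/3.7262² ≈ 3.535
  n=2: λ₂ = 19.8912π²/3.7262² ≈ 14.139 (4× faster decay)
  n=3: λ₃ = 44.7552π²/3.7262² ≈ 31.813 (9× faster decay)
As t → ∞, higher modes decay exponentially faster. The n=1 mode dominates: T ~ c₁ sin(πx/3.7262) e^{-λ₁t}.
Decay rate: λ₁ = 4.9728π²/3.7262² ≈ 3.535.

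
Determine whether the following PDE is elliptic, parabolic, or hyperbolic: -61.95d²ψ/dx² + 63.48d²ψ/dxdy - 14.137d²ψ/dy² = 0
Coefficients: A = -61.95, B = 63.48, C = -14.137. B² - 4AC = 526.5618, which is positive, so the equation is hyperbolic.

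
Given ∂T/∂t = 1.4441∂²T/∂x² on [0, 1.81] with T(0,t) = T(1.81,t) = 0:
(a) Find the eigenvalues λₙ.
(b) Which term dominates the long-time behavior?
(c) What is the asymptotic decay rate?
Eigenvalues: λₙ = 1.4441n²π²/1.81².
First three modes:
  n=1: λ₁ = 1.4441π²/1.81² ≈ 4.351
  n=2: λ₂ = 5.7764π²/1.81² ≈ 17.402 (4× faster decay)
  n=3: λ₃ = 12.9969π²/1.81² ≈ 39.155 (9× faster decay)
As t → ∞, higher modes decay exponentially faster. The n=1 mode dominates: T ~ c₁ sin(πx/1.81) e^{-λ₁t}.
Decay rate: λ₁ = 1.4441π²/1.81² ≈ 4.351.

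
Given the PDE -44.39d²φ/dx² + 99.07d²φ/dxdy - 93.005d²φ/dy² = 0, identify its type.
The second-order coefficients are A = -44.39, B = 99.07, C = -93.005. Since B² - 4AC = -6699.1029 < 0, this is an elliptic PDE.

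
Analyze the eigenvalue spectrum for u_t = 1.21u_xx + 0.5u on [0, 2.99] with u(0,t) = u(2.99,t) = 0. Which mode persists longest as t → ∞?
Eigenvalues: λₙ = 1.21n²π²/2.99² - 0.5.
First three modes:
  n=1: λ₁ = 1.21π²/2.99² - 0.5 ≈ 0.836
  n=2: λ₂ = 4.84π²/2.99² - 0.5 ≈ 4.843
  n=3: λ₃ = 10.89π²/2.99² - 0.5 ≈ 11.522
Since 1.21π²/2.99² ≈ 1.336 > 0.5, all λₙ > 0.
The n=1 mode decays slowest → dominates as t → ∞.
Asymptotic: u ~ c₁ sin(πx/2.99) e^{-λ₁t} with decay rate λ₁ ≈ 0.836.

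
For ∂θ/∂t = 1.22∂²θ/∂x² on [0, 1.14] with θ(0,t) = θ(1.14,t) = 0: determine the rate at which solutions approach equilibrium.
Eigenvalues: λₙ = 1.22n²π²/1.14².
First three modes:
  n=1: λ₁ = 1.22π²/1.14² ≈ 9.265
  n=2: λ₂ = 4.88π²/1.14² ≈ 37.06 (4× faster decay)
  n=3: λ₃ = 10.98π²/1.14² ≈ 83.386 (9× faster decay)
As t → ∞, higher modes decay exponentially faster. The n=1 mode dominates: θ ~ c₁ sin(πx/1.14) e^{-λ₁t}.
Decay rate: λ₁ = 1.22π²/1.14² ≈ 9.265.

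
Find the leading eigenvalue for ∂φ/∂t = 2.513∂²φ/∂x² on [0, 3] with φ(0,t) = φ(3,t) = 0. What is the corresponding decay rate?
Eigenvalues: λₙ = 2.513n²π²/3².
First three modes:
  n=1: λ₁ = 2.513π²/3² ≈ 2.756
  n=2: λ₂ = 10.052π²/3² ≈ 11.023 (4× faster decay)
  n=3: λ₃ = 22.617π²/3² ≈ 24.802 (9× faster decay)
As t → ∞, higher modes decay exponentially faster. The n=1 mode dominates: φ ~ c₁ sin(πx/3) e^{-λ₁t}.
Decay rate: λ₁ = 2.513π²/3² ≈ 2.756.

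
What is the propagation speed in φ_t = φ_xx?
Infinite. The heat equation is parabolic, not hyperbolic, so disturbances propagate instantly.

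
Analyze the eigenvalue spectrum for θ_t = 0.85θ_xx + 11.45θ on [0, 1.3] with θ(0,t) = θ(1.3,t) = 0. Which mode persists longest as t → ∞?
Eigenvalues: λₙ = 0.85n²π²/1.3² - 11.45.
First three modes:
  n=1: λ₁ = 0.85π²/1.3² - 11.45 ≈ -6.486
  n=2: λ₂ = 3.4π²/1.3² - 11.45 ≈ 8.406
  n=3: λ₃ = 7.65π²/1.3² - 11.45 ≈ 33.226
Since 0.85π²/1.3² ≈ 4.964 < 11.45, λ₁ < 0.
The n=1 mode grows fastest (−λₙ is largest for n=1) → dominates.
Asymptotic: θ ~ c₁ sin(πx/1.3) e^{6.486t} (exponential growth at rate −λ₁ ≈ 6.486).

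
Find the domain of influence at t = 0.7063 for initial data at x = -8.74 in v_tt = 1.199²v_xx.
Domain of influence: [-9.5868537, -7.8931463]. Data at x = -8.74 spreads outward at speed 1.199.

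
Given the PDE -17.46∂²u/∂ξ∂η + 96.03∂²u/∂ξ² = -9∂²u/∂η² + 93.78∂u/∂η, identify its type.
Rewriting in standard form: 96.03∂²u/∂ξ² - 17.46∂²u/∂ξ∂η + 9∂²u/∂η² - 93.78∂u/∂η = 0. The second-order coefficients are A = 96.03, B = -17.46, C = 9. Since B² - 4AC = -3152.2284 < 0, this is an elliptic PDE.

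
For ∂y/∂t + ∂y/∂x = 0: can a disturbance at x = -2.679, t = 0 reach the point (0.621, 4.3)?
No. Only data at x = -3.679 affects (0.621, 4.3). Advection has one-way propagation along characteristics.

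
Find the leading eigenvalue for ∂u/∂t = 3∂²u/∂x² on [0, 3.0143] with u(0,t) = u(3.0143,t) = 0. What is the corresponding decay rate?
Eigenvalues: λₙ = 3n²π²/3.0143².
First three modes:
  n=1: λ₁ = 3π²/3.0143² ≈ 3.259
  n=2: λ₂ = 12π²/3.0143² ≈ 13.035 (4× faster decay)
  n=3: λ₃ = 27π²/3.0143² ≈ 29.329 (9× faster decay)
As t → ∞, higher modes decay exponentially faster. The n=1 mode dominates: u ~ c₁ sin(πx/3.0143) e^{-λ₁t}.
Decay rate: λ₁ = 3π²/3.0143² ≈ 3.259.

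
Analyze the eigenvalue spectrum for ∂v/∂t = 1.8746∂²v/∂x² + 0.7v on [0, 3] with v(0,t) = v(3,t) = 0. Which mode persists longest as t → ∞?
Eigenvalues: λₙ = 1.8746n²π²/3² - 0.7.
First three modes:
  n=1: λ₁ = 1.8746π²/3² - 0.7 ≈ 1.356
  n=2: λ₂ = 7.4984π²/3² - 0.7 ≈ 7.523
  n=3: λ₃ = 16.8714π²/3² - 0.7 ≈ 17.802
Since 1.8746π²/3² ≈ 2.056 > 0.7, all λₙ > 0.
The n=1 mode decays slowest → dominates as t → ∞.
Asymptotic: v ~ c₁ sin(πx/3) e^{-λ₁t} with decay rate λ₁ ≈ 1.356.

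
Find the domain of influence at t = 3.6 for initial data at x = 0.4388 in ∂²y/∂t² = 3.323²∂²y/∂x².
Domain of influence: [-11.524, 12.4016]. Data at x = 0.4388 spreads outward at speed 3.323.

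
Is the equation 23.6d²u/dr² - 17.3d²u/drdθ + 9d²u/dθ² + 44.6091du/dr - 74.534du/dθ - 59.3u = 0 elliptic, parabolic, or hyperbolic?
Computing B² - 4AC with A = 23.6, B = -17.3, C = 9: discriminant = -550.31 (negative). Answer: elliptic.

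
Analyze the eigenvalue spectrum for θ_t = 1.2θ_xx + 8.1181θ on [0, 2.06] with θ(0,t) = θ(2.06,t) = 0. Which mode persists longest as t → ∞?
Eigenvalues: λₙ = 1.2n²π²/2.06² - 8.1181.
First three modes:
  n=1: λ₁ = 1.2π²/2.06² - 8.1181 ≈ -5.327
  n=2: λ₂ = 4.8π²/2.06² - 8.1181 ≈ 3.046
  n=3: λ₃ = 10.8π²/2.06² - 8.1181 ≈ 17
Since 1.2π²/2.06² ≈ 2.791 < 8.1181, λ₁ < 0.
The n=1 mode grows fastest (−λₙ is largest for n=1) → dominates.
Asymptotic: θ ~ c₁ sin(πx/2.06) e^{5.327t} (exponential growth at rate −λ₁ ≈ 5.327).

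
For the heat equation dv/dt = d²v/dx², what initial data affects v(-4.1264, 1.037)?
The entire real line. The heat equation has infinite propagation speed: any initial disturbance instantly affects all points (though exponentially small far away).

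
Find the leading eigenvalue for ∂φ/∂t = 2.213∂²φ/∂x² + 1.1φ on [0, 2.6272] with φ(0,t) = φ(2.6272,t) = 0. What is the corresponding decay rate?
Eigenvalues: λₙ = 2.213n²π²/2.6272² - 1.1.
First three modes:
  n=1: λ₁ = 2.213π²/2.6272² - 1.1 ≈ 2.064
  n=2: λ₂ = 8.852π²/2.6272² - 1.1 ≈ 11.558
  n=3: λ₃ = 19.917π²/2.6272² - 1.1 ≈ 27.38
Since 2.213π²/2.6272² ≈ 3.164 > 1.1, all λₙ > 0.
The n=1 mode decays slowest → dominates as t → ∞.
Asymptotic: φ ~ c₁ sin(πx/2.6272) e^{-λ₁t} with decay rate λ₁ ≈ 2.064.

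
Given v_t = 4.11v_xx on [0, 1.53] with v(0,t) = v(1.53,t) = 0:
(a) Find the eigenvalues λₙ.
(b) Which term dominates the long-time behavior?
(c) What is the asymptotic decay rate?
Eigenvalues: λₙ = 4.11n²π²/1.53².
First three modes:
  n=1: λ₁ = 4.11π²/1.53² ≈ 17.328
  n=2: λ₂ = 16.44π²/1.53² ≈ 69.314 (4× faster decay)
  n=3: λ₃ = 36.99π²/1.53² ≈ 155.956 (9× faster decay)
As t → ∞, higher modes decay exponentially faster. The n=1 mode dominates: v ~ c₁ sin(πx/1.53) e^{-λ₁t}.
Decay rate: λ₁ = 4.11π²/1.53² ≈ 17.328.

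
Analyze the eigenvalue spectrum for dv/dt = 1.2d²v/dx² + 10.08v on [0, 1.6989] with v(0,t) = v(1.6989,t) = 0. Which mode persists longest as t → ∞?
Eigenvalues: λₙ = 1.2n²π²/1.6989² - 10.08.
First three modes:
  n=1: λ₁ = 1.2π²/1.6989² - 10.08 ≈ -5.977
  n=2: λ₂ = 4.8π²/1.6989² - 10.08 ≈ 6.334
  n=3: λ₃ = 10.8π²/1.6989² - 10.08 ≈ 26.851
Since 1.2π²/1.6989² ≈ 4.103 < 10.08, λ₁ < 0.
The n=1 mode grows fastest (−λₙ is largest for n=1) → dominates.
Asymptotic: v ~ c₁ sin(πx/1.6989) e^{5.977t} (exponential growth at rate −λ₁ ≈ 5.977).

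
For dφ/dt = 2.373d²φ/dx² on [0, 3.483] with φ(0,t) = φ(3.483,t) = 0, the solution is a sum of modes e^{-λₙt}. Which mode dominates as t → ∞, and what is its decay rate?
Eigenvalues: λₙ = 2.373n²π²/3.483².
First three modes:
  n=1: λ₁ = 2.373π²/3.483² ≈ 1.931
  n=2: λ₂ = 9.492π²/3.483² ≈ 7.722 (4× faster decay)
  n=3: λ₃ = 21.357π²/3.483² ≈ 17.375 (9× faster decay)
As t → ∞, higher modes decay exponentially faster. The n=1 mode dominates: φ ~ c₁ sin(πx/3.483) e^{-λ₁t}.
Decay rate: λ₁ = 2.373π²/3.483² ≈ 1.931.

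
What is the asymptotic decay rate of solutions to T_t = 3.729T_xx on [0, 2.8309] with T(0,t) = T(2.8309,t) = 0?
Eigenvalues: λₙ = 3.729n²π²/2.8309².
First three modes:
  n=1: λ₁ = 3.729π²/2.8309² ≈ 4.592
  n=2: λ₂ = 14.916π²/2.8309² ≈ 18.37 (4× faster decay)
  n=3: λ₃ = 33.561π²/2.8309² ≈ 41.332 (9× faster decay)
As t → ∞, higher modes decay exponentially faster. The n=1 mode dominates: T ~ c₁ sin(πx/2.8309) e^{-λ₁t}.
Decay rate: λ₁ = 3.729π²/2.8309² ≈ 4.592.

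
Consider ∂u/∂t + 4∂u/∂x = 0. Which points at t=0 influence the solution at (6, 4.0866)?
A single point: x = -10.3464. The characteristic through (6, 4.0866) is x - 4t = const, so x = 6 - 4·4.0866 = -10.3464.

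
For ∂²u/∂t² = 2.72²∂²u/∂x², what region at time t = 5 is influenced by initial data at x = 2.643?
Domain of influence: [-10.957, 16.243]. Data at x = 2.643 spreads outward at speed 2.72.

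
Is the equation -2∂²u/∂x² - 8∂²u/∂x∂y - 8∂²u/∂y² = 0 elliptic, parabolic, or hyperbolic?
Computing B² - 4AC with A = -2, B = -8, C = -8: discriminant = 0 (zero). Answer: parabolic.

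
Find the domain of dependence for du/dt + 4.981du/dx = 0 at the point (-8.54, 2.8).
A single point: x = -22.4868. The characteristic through (-8.54, 2.8) is x - 4.981t = const, so x = -8.54 - 4.981·2.8 = -22.4868.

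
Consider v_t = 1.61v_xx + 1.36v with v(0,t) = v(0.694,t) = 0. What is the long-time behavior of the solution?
As t → ∞, v → 0. Diffusion dominates reaction (r=1.36 < κπ²/L²≈32.99); solution decays.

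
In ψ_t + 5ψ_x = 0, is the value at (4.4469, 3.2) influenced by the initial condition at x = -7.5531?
No. Only data at x = -11.5531 affects (4.4469, 3.2). Advection has one-way propagation along characteristics.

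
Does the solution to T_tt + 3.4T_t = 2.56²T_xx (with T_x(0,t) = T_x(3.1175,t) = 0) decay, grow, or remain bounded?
T → constant (steady state). Damping (γ=3.4) dissipates the nonconstant modes; with Neumann BCs the spatial average obeys M''+γM'=0 and tends to a finite limit.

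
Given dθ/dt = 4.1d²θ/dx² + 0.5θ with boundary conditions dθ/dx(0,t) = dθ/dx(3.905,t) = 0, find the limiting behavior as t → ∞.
θ grows unboundedly. With Neumann BCs the constant mode has diffusion eigenvalue 0, so any r > 0 makes it grow like e^(0.5t); solution grows exponentially.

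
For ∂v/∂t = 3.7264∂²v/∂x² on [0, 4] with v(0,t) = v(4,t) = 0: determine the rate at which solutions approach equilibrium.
Eigenvalues: λₙ = 3.7264n²π²/4².
First three modes:
  n=1: λ₁ = 3.7264π²/4² ≈ 2.299
  n=2: λ₂ = 14.9056π²/4² ≈ 9.195 (4× faster decay)
  n=3: λ₃ = 33.5376π²/4² ≈ 20.688 (9× faster decay)
As t → ∞, higher modes decay exponentially faster. The n=1 mode dominates: v ~ c₁ sin(πx/4) e^{-λ₁t}.
Decay rate: λ₁ = 3.7264π²/4² ≈ 2.299.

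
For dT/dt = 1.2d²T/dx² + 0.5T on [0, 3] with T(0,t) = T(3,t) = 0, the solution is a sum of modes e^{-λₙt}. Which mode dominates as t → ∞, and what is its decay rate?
Eigenvalues: λₙ = 1.2n²π²/3² - 0.5.
First three modes:
  n=1: λ₁ = 1.2π²/3² - 0.5 ≈ 0.816
  n=2: λ₂ = 4.8π²/3² - 0.5 ≈ 4.764
  n=3: λ₃ = 10.8π²/3² - 0.5 ≈ 11.344
Since 1.2π²/3² ≈ 1.316 > 0.5, all λₙ > 0.
The n=1 mode decays slowest → dominates as t → ∞.
Asymptotic: T ~ c₁ sin(πx/3) e^{-λ₁t} with decay rate λ₁ ≈ 0.816.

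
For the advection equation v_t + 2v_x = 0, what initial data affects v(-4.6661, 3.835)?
A single point: x = -12.3361. The characteristic through (-4.6661, 3.835) is x - 2t = const, so x = -4.6661 - 2·3.835 = -12.3361.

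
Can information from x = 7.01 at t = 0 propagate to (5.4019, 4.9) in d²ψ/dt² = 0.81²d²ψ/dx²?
Yes. The domain of dependence is [1.4329, 9.3709], and 7.01 ∈ [1.4329, 9.3709].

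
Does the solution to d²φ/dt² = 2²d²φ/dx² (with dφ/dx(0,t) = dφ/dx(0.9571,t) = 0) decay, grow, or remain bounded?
φ oscillates about a mean that drifts linearly in t (generically unbounded; no decay). There is no damping, so the nonconstant modes persist as standing waves (energy conserved, no decay). But with Neumann conditions at both ends the constant mode has eigenvalue 0: the spatial mean M(t) of φ satisfies M'' = 0, so M(t) = M(0) + M'(0)·t. Unless the initial velocity has zero mean (∫φ_t(x,0)dx = 0), the solution grows linearly in t (unbounded, though not exponentially); if it does have zero mean, the solution stays bounded and simply oscillates.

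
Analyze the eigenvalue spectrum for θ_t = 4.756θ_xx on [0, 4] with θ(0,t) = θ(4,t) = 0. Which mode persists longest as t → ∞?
Eigenvalues: λₙ = 4.756n²π²/4².
First three modes:
  n=1: λ₁ = 4.756π²/4² ≈ 2.934
  n=2: λ₂ = 19.024π²/4² ≈ 11.735 (4× faster decay)
  n=3: λ₃ = 42.804π²/4² ≈ 26.404 (9× faster decay)
As t → ∞, higher modes decay exponentially faster. The n=1 mode dominates: θ ~ c₁ sin(πx/4) e^{-λ₁t}.
Decay rate: λ₁ = 4.756π²/4² ≈ 2.934.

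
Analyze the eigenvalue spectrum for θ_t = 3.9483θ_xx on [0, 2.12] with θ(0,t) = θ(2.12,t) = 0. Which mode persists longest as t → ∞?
Eigenvalues: λₙ = 3.9483n²π²/2.12².
First three modes:
  n=1: λ₁ = 3.9483π²/2.12² ≈ 8.67
  n=2: λ₂ = 15.7932π²/2.12² ≈ 34.682 (4× faster decay)
  n=3: λ₃ = 35.5347π²/2.12² ≈ 78.033 (9× faster decay)
As t → ∞, higher modes decay exponentially faster. The n=1 mode dominates: θ ~ c₁ sin(πx/2.12) e^{-λ₁t}.
Decay rate: λ₁ = 3.9483π²/2.12² ≈ 8.67.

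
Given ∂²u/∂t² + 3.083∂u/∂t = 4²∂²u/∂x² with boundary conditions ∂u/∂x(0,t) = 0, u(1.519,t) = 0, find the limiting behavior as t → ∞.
u → 0. Damping (γ=3.083) dissipates energy; oscillations decay exponentially.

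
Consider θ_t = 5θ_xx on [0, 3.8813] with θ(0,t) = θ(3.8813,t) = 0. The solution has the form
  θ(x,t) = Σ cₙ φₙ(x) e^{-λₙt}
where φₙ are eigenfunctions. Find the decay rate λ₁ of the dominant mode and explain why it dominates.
Eigenvalues: λₙ = 5n²π²/3.8813².
First three modes:
  n=1: λ₁ = 5π²/3.8813² ≈ 3.276
  n=2: λ₂ = 20π²/3.8813² ≈ 13.103 (4× faster decay)
  n=3: λ₃ = 45π²/3.8813² ≈ 29.482 (9× faster decay)
As t → ∞, higher modes decay exponentially faster. The n=1 mode dominates: θ ~ c₁ sin(πx/3.8813) e^{-λ₁t}.
Decay rate: λ₁ = 5π²/3.8813² ≈ 3.276.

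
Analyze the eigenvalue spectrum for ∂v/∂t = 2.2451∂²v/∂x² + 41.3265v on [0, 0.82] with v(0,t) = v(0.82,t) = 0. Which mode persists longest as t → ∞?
Eigenvalues: λₙ = 2.2451n²π²/0.82² - 41.3265.
First three modes:
  n=1: λ₁ = 2.2451π²/0.82² - 41.3265 ≈ -8.373
  n=2: λ₂ = 8.9804π²/0.82² - 41.3265 ≈ 90.489
  n=3: λ₃ = 20.2059π²/0.82² - 41.3265 ≈ 255.259
Since 2.2451π²/0.82² ≈ 32.954 < 41.3265, λ₁ < 0.
The n=1 mode grows fastest (−λₙ is largest for n=1) → dominates.
Asymptotic: v ~ c₁ sin(πx/0.82) e^{8.373t} (exponential growth at rate −λ₁ ≈ 8.373).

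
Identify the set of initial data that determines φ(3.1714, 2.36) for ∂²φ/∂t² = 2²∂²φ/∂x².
Domain of dependence: [-1.5486, 7.8914]. Signals travel at speed 2, so data within |x - 3.1714| ≤ 2·2.36 = 4.72 can reach the point.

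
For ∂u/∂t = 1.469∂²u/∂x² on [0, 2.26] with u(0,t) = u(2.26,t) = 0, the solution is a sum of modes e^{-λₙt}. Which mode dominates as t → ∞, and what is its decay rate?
Eigenvalues: λₙ = 1.469n²π²/2.26².
First three modes:
  n=1: λ₁ = 1.469π²/2.26² ≈ 2.839
  n=2: λ₂ = 5.876π²/2.26² ≈ 11.354 (4× faster decay)
  n=3: λ₃ = 13.221π²/2.26² ≈ 25.547 (9× faster decay)
As t → ∞, higher modes decay exponentially faster. The n=1 mode dominates: u ~ c₁ sin(πx/2.26) e^{-λ₁t}.
Decay rate: λ₁ = 1.469π²/2.26² ≈ 2.839.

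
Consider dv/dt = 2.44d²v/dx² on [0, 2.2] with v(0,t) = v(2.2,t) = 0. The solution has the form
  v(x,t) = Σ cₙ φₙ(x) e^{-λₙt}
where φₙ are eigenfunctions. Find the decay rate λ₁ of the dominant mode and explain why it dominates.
Eigenvalues: λₙ = 2.44n²π²/2.2².
First three modes:
  n=1: λ₁ = 2.44π²/2.2² ≈ 4.976
  n=2: λ₂ = 9.76π²/2.2² ≈ 19.902 (4× faster decay)
  n=3: λ₃ = 21.96π²/2.2² ≈ 44.78 (9× faster decay)
As t → ∞, higher modes decay exponentially faster. The n=1 mode dominates: v ~ c₁ sin(πx/2.2) e^{-λ₁t}.
Decay rate: λ₁ = 2.44π²/2.2² ≈ 4.976.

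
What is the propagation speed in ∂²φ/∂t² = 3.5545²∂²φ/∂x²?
Speed = 3.5545. Information travels along characteristics x = x₀ ± 3.5545t.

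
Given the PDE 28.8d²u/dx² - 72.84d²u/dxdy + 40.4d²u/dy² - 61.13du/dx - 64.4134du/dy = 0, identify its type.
The second-order coefficients are A = 28.8, B = -72.84, C = 40.4. Since B² - 4AC = 651.5856 > 0, this is a hyperbolic PDE.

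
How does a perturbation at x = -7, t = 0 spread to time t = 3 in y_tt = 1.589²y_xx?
Domain of influence: [-11.767, -2.233]. Data at x = -7 spreads outward at speed 1.589.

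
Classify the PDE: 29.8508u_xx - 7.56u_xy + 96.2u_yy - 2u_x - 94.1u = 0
A = 29.8508, B = -7.56, C = 96.2. Discriminant B² - 4AC = -11429.43424. Since -11429.43424 < 0, elliptic.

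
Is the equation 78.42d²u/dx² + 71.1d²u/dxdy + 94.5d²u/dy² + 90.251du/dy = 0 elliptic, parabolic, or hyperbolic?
Computing B² - 4AC with A = 78.42, B = 71.1, C = 94.5: discriminant = -24587.55 (negative). Answer: elliptic.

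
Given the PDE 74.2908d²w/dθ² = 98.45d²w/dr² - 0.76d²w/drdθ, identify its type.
Rewriting in standard form: -98.45d²w/dr² + 0.76d²w/drdθ + 74.2908d²w/dθ² = 0. The second-order coefficients are A = -98.45, B = 0.76, C = 74.2908. Since B² - 4AC = 29256.29464 > 0, this is a hyperbolic PDE.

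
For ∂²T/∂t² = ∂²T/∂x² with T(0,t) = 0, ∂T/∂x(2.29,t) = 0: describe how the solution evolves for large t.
T oscillates (no decay). Energy is conserved; the solution oscillates indefinitely as standing waves.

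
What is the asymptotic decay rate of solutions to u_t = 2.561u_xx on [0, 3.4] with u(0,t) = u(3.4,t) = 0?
Eigenvalues: λₙ = 2.561n²π²/3.4².
First three modes:
  n=1: λ₁ = 2.561π²/3.4² ≈ 2.187
  n=2: λ₂ = 10.244π²/3.4² ≈ 8.746 (4× faster decay)
  n=3: λ₃ = 23.049π²/3.4² ≈ 19.679 (9× faster decay)
As t → ∞, higher modes decay exponentially faster. The n=1 mode dominates: u ~ c₁ sin(πx/3.4) e^{-λ₁t}.
Decay rate: λ₁ = 2.561π²/3.4² ≈ 2.187.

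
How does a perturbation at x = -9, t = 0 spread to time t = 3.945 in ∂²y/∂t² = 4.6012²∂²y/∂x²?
Domain of influence: [-27.151734, 9.151734]. Data at x = -9 spreads outward at speed 4.6012.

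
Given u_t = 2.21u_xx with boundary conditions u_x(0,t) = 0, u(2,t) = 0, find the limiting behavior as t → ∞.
u → 0. Heat escapes through the Dirichlet boundary.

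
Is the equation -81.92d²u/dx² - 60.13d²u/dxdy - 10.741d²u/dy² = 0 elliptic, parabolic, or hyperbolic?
Computing B² - 4AC with A = -81.92, B = -60.13, C = -10.741: discriminant = 96.00602 (positive). Answer: hyperbolic.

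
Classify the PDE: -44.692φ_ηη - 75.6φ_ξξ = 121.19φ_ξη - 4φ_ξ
Rewriting in standard form: -75.6φ_ξξ - 121.19φ_ξη - 44.692φ_ηη + 4φ_ξ = 0. A = -75.6, B = -121.19, C = -44.692. Discriminant B² - 4AC = 1172.1553. Since 1172.1553 > 0, hyperbolic.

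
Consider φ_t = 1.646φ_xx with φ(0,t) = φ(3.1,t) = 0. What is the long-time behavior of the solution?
As t → ∞, φ → 0. Heat diffuses out through both boundaries.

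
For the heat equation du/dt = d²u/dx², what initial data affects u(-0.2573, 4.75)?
The entire real line. The heat equation has infinite propagation speed: any initial disturbance instantly affects all points (though exponentially small far away).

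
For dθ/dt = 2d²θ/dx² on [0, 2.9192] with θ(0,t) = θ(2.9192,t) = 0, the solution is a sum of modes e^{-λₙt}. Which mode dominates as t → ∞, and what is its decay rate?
Eigenvalues: λₙ = 2n²π²/2.9192².
First three modes:
  n=1: λ₁ = 2π²/2.9192² ≈ 2.316
  n=2: λ₂ = 8π²/2.9192² ≈ 9.265 (4× faster decay)
  n=3: λ₃ = 18π²/2.9192² ≈ 20.847 (9× faster decay)
As t → ∞, higher modes decay exponentially faster. The n=1 mode dominates: θ ~ c₁ sin(πx/2.9192) e^{-λ₁t}.
Decay rate: λ₁ = 2π²/2.9192² ≈ 2.316.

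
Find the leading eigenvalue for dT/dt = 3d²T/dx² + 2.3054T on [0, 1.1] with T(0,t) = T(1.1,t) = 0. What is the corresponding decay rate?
Eigenvalues: λₙ = 3n²π²/1.1² - 2.3054.
First three modes:
  n=1: λ₁ = 3π²/1.1² - 2.3054 ≈ 22.165
  n=2: λ₂ = 12π²/1.1² - 2.3054 ≈ 95.575
  n=3: λ₃ = 27π²/1.1² - 2.3054 ≈ 217.925
Since 3π²/1.1² ≈ 24.47 > 2.3054, all λₙ > 0.
The n=1 mode decays slowest → dominates as t → ∞.
Asymptotic: T ~ c₁ sin(πx/1.1) e^{-λ₁t} with decay rate λ₁ ≈ 22.165.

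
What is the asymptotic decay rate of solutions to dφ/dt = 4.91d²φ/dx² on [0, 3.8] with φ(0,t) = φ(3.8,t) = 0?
Eigenvalues: λₙ = 4.91n²π²/3.8².
First three modes:
  n=1: λ₁ = 4.91π²/3.8² ≈ 3.356
  n=2: λ₂ = 19.64π²/3.8² ≈ 13.424 (4× faster decay)
  n=3: λ₃ = 44.19π²/3.8² ≈ 30.203 (9× faster decay)
As t → ∞, higher modes decay exponentially faster. The n=1 mode dominates: φ ~ c₁ sin(πx/3.8) e^{-λ₁t}.
Decay rate: λ₁ = 4.91π²/3.8² ≈ 3.356.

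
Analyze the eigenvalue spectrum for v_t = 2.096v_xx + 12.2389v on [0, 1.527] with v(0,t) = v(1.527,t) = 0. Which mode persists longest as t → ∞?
Eigenvalues: λₙ = 2.096n²π²/1.527² - 12.2389.
First three modes:
  n=1: λ₁ = 2.096π²/1.527² - 12.2389 ≈ -3.367
  n=2: λ₂ = 8.384π²/1.527² - 12.2389 ≈ 23.248
  n=3: λ₃ = 18.864π²/1.527² - 12.2389 ≈ 67.608
Since 2.096π²/1.527² ≈ 8.872 < 12.2389, λ₁ < 0.
The n=1 mode grows fastest (−λₙ is largest for n=1) → dominates.
Asymptotic: v ~ c₁ sin(πx/1.527) e^{3.367t} (exponential growth at rate −λ₁ ≈ 3.367).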